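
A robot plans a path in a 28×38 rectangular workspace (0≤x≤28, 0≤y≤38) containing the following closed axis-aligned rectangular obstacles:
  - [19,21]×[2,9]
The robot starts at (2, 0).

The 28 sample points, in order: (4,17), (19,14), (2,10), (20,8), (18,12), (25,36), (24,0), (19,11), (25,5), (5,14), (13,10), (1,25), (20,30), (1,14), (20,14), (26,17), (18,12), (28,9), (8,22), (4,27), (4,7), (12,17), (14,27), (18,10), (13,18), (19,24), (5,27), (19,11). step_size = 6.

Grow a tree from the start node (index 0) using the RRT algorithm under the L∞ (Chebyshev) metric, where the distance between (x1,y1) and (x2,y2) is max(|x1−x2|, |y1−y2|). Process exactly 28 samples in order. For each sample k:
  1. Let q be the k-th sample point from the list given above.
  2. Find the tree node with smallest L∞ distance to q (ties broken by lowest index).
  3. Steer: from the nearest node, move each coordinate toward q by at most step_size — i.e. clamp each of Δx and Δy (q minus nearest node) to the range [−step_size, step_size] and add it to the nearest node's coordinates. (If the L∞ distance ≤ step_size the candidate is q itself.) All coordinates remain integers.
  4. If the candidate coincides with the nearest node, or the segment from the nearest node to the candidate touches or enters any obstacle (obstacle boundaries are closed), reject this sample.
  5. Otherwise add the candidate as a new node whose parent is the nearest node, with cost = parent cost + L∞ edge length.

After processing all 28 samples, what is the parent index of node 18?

Parent of node 18: 1

1. q=(4,17) nearest=0 d=17 new=(4,6) → add node 1 parent=0 cost=6
2. q=(19,14) nearest=1 d=15 new=(10,12) → add node 2 parent=1 cost=12
3. q=(2,10) nearest=1 d=4 new=(2,10) → add node 3 parent=1 cost=10
4. q=(20,8) nearest=2 d=10 new=(16,8) → add node 4 parent=2 cost=18
5. q=(18,12) nearest=4 d=4 new=(18,12) → add node 5 parent=4 cost=22
6. q=(25,36) nearest=2 d=24 new=(16,18) → add node 6 parent=2 cost=18
7. q=(24,0) nearest=4 d=8 new=(22,2) → blocked by [19,21]×[2,9], reject
8. q=(19,11) nearest=5 d=1 new=(19,11) → add node 7 parent=5 cost=23
9. q=(25,5) nearest=7 d=6 new=(25,5) → blocked by [19,21]×[2,9], reject
10. q=(5,14) nearest=3 d=4 new=(5,14) → add node 8 parent=3 cost=14
11. q=(13,10) nearest=2 d=3 new=(13,10) → add node 9 parent=2 cost=15
12. q=(1,25) nearest=8 d=11 new=(1,20) → add node 10 parent=8 cost=20
13. q=(20,30) nearest=6 d=12 new=(20,24) → add node 11 parent=6 cost=24
14. q=(1,14) nearest=3 d=4 new=(1,14) → add node 12 parent=3 cost=14
15. q=(20,14) nearest=5 d=2 new=(20,14) → add node 13 parent=5 cost=24
16. q=(26,17) nearest=13 d=6 new=(26,17) → add node 14 parent=13 cost=30
17. q=(18,12) nearest=5 d=0 → coincident, reject
18. q=(28,9) nearest=13 d=8 new=(26,9) → add node 15 parent=13 cost=30
19. q=(8,22) nearest=10 d=7 new=(7,22) → add node 16 parent=10 cost=26
20. q=(4,27) nearest=16 d=5 new=(4,27) → add node 17 parent=16 cost=31
21. q=(4,7) nearest=1 d=1 new=(4,7) → add node 18 parent=1 cost=7
22. q=(12,17) nearest=6 d=4 new=(12,17) → add node 19 parent=6 cost=22
23. q=(14,27) nearest=11 d=6 new=(14,27) → add node 20 parent=11 cost=30
24. q=(18,10) nearest=7 d=1 new=(18,10) → add node 21 parent=7 cost=24
25. q=(13,18) nearest=19 d=1 new=(13,18) → add node 22 parent=19 cost=23
26. q=(19,24) nearest=11 d=1 new=(19,24) → add node 23 parent=11 cost=25
27. q=(5,27) nearest=17 d=1 new=(5,27) → add node 24 parent=17 cost=32
28. q=(19,11) nearest=7 d=0 → coincident, reject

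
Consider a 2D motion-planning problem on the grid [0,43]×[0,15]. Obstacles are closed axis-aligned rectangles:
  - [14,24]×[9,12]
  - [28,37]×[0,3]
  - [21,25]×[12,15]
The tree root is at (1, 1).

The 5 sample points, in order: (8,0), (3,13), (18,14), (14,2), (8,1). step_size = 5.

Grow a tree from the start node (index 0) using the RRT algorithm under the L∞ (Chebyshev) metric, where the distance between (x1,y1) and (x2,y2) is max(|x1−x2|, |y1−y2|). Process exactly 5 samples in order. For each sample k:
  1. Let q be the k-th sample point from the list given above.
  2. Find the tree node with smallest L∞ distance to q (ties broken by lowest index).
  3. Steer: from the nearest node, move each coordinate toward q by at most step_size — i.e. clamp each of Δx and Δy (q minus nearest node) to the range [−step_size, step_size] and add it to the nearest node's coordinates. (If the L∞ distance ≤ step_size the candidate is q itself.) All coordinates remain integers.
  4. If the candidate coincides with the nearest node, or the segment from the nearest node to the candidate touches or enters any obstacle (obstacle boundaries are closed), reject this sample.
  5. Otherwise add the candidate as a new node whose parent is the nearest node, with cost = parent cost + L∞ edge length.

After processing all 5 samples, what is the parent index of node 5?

1. q=(8,0) nearest=0 d=7 new=(6,0) → add node 1 parent=0 cost=5
2. q=(3,13) nearest=0 d=12 new=(3,6) → add node 2 parent=0 cost=5
3. q=(18,14) nearest=1 d=14 new=(11,5) → add node 3 parent=1 cost=10
4. q=(14,2) nearest=3 d=3 new=(14,2) → add node 4 parent=3 cost=13
5. q=(8,1) nearest=1 d=2 new=(8,1) → add node 5 parent=1 cost=7

Parent of node 5: 1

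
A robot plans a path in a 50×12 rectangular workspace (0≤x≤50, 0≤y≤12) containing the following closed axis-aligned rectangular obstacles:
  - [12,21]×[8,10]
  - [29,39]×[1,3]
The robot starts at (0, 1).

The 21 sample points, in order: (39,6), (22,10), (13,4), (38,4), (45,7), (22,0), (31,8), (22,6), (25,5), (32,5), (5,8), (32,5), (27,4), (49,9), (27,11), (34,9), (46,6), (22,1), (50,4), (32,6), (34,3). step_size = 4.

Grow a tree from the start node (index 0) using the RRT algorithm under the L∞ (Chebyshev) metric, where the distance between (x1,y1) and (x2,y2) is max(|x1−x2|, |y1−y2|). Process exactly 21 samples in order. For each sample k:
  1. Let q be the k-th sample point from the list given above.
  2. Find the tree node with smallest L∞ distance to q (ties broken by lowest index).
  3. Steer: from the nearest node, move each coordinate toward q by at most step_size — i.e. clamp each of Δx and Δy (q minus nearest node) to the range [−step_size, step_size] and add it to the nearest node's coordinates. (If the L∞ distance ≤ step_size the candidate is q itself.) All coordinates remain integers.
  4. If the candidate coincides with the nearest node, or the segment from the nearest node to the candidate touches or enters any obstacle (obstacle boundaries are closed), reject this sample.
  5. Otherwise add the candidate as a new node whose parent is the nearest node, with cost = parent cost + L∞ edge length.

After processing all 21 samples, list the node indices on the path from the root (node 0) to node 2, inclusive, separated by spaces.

1. q=(39,6) nearest=0 d=39 new=(4,5) → add node 1 parent=0 cost=4
2. q=(22,10) nearest=1 d=18 new=(8,9) → add node 2 parent=1 cost=8
3. q=(13,4) nearest=2 d=5 new=(12,5) → add node 3 parent=2 cost=12
4. q=(38,4) nearest=3 d=26 new=(16,4) → add node 4 parent=3 cost=16
5. q=(45,7) nearest=4 d=29 new=(20,7) → add node 5 parent=4 cost=20
6. q=(22,0) nearest=4 d=6 new=(20,0) → add node 6 parent=4 cost=20
7. q=(31,8) nearest=5 d=11 new=(24,8) → add node 7 parent=5 cost=24
8. q=(22,6) nearest=5 d=2 new=(22,6) → add node 8 parent=5 cost=22
9. q=(25,5) nearest=7 d=3 new=(25,5) → add node 9 parent=7 cost=27
10. q=(32,5) nearest=9 d=7 new=(29,5) → add node 10 parent=9 cost=31
11. q=(5,8) nearest=1 d=3 new=(5,8) → add node 11 parent=1 cost=7
12. q=(32,5) nearest=10 d=3 new=(32,5) → add node 12 parent=10 cost=34
13. q=(27,4) nearest=9 d=2 new=(27,4) → add node 13 parent=9 cost=29
14. q=(49,9) nearest=12 d=17 new=(36,9) → add node 14 parent=12 cost=38
15. q=(27,11) nearest=7 d=3 new=(27,11) → add node 15 parent=7 cost=27
16. q=(34,9) nearest=14 d=2 new=(34,9) → add node 16 parent=14 cost=40
17. q=(46,6) nearest=14 d=10 new=(40,6) → add node 17 parent=14 cost=42
18. q=(22,1) nearest=6 d=2 new=(22,1) → add node 18 parent=6 cost=22
19. q=(50,4) nearest=17 d=10 new=(44,4) → add node 19 parent=17 cost=46
20. q=(32,6) nearest=12 d=1 new=(32,6) → add node 20 parent=12 cost=35
21. q=(34,3) nearest=12 d=2 new=(34,3) → blocked by [29,39]×[1,3], reject

Path: 0 1 2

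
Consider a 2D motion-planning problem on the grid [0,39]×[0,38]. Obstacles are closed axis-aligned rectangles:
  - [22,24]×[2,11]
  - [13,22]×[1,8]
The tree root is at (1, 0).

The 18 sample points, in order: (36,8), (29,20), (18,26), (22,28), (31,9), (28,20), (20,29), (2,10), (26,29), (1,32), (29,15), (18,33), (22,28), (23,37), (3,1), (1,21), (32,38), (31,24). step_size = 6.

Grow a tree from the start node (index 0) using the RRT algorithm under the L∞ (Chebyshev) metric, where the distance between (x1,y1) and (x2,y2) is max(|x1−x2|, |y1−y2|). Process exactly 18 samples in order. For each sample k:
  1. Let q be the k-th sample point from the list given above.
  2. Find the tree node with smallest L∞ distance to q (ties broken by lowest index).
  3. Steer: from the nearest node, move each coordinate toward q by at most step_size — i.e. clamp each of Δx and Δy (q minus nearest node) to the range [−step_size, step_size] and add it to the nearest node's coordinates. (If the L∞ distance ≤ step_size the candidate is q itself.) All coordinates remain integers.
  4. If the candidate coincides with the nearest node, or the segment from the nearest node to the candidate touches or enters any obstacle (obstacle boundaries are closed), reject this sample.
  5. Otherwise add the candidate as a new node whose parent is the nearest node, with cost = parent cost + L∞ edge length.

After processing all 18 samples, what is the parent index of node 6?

1. q=(36,8) nearest=0 d=35 new=(7,6) → add node 1 parent=0 cost=6
2. q=(29,20) nearest=1 d=22 new=(13,12) → add node 2 parent=1 cost=12
3. q=(18,26) nearest=2 d=14 new=(18,18) → add node 3 parent=2 cost=18
4. q=(22,28) nearest=3 d=10 new=(22,24) → add node 4 parent=3 cost=24
5. q=(31,9) nearest=3 d=13 new=(24,12) → add node 5 parent=3 cost=24
6. q=(28,20) nearest=4 d=6 new=(28,20) → add node 6 parent=4 cost=30
7. q=(20,29) nearest=4 d=5 new=(20,29) → add node 7 parent=4 cost=29
8. q=(2,10) nearest=1 d=5 new=(2,10) → add node 8 parent=1 cost=11
9. q=(26,29) nearest=4 d=5 new=(26,29) → add node 9 parent=4 cost=29
10. q=(1,32) nearest=3 d=17 new=(12,24) → add node 10 parent=3 cost=24
11. q=(29,15) nearest=5 d=5 new=(29,15) → add node 11 parent=5 cost=29
12. q=(18,33) nearest=7 d=4 new=(18,33) → add node 12 parent=7 cost=33
13. q=(22,28) nearest=7 d=2 new=(22,28) → add node 13 parent=7 cost=31
14. q=(23,37) nearest=12 d=5 new=(23,37) → add node 14 parent=12 cost=38
15. q=(3,1) nearest=0 d=2 new=(3,1) → add node 15 parent=0 cost=2
16. q=(1,21) nearest=8 d=11 new=(1,16) → add node 16 parent=8 cost=17
17. q=(32,38) nearest=9 d=9 new=(32,35) → add node 17 parent=9 cost=35
18. q=(31,24) nearest=6 d=4 new=(31,24) → add node 18 parent=6 cost=34

Parent of node 6: 4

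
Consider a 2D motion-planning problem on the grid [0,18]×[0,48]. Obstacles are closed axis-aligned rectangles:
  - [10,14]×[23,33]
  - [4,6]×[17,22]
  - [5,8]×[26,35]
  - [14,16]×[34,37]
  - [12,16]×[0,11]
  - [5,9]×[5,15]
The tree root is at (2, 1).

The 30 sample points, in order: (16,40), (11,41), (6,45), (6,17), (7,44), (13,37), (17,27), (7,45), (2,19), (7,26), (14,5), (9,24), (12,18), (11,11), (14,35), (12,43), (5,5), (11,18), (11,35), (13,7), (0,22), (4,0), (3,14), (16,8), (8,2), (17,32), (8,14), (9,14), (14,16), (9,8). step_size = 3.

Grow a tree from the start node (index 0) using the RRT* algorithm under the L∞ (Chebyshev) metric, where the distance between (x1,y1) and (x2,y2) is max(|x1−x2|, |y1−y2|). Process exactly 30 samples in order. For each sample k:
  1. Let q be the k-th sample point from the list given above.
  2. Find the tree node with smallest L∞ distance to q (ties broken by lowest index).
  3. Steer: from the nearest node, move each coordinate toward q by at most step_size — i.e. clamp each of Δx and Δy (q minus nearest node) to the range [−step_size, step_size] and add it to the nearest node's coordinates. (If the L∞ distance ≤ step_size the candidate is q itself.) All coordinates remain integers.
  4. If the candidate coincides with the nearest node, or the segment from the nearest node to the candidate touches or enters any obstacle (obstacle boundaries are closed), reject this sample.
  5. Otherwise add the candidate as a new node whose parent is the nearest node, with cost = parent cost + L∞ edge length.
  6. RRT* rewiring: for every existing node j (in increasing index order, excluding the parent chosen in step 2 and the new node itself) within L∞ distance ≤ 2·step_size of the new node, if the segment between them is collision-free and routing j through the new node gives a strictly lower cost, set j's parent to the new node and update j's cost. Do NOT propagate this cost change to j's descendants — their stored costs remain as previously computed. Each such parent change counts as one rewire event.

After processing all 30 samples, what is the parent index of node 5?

1. q=(16,40) nearest=0 d=39 new=(5,4) → add node 1 parent=0 cost=3
2. q=(11,41) nearest=1 d=37 new=(8,7) → blocked by [5,9]×[5,15], reject
3. q=(6,45) nearest=1 d=41 new=(6,7) → blocked by [5,9]×[5,15], reject
4. q=(6,17) nearest=1 d=13 new=(6,7) → blocked by [5,9]×[5,15], reject
5. q=(7,44) nearest=1 d=40 new=(7,7) → blocked by [5,9]×[5,15], reject
6. q=(13,37) nearest=1 d=33 new=(8,7) → blocked by [5,9]×[5,15], reject
7. q=(17,27) nearest=1 d=23 new=(8,7) → blocked by [5,9]×[5,15], reject
8. q=(7,45) nearest=1 d=41 new=(7,7) → blocked by [5,9]×[5,15], reject
9. q=(2,19) nearest=1 d=15 new=(2,7) → add node 2 parent=1 cost=6
10. q=(7,26) nearest=2 d=19 new=(5,10) → blocked by [5,9]×[5,15], reject
11. q=(14,5) nearest=1 d=9 new=(8,5) → blocked by [5,9]×[5,15], reject
12. q=(9,24) nearest=2 d=17 new=(5,10) → blocked by [5,9]×[5,15], reject
13. q=(12,18) nearest=2 d=11 new=(5,10) → blocked by [5,9]×[5,15], reject
14. q=(11,11) nearest=1 d=7 new=(8,7) → blocked by [5,9]×[5,15], reject
15. q=(14,35) nearest=2 d=28 new=(5,10) → blocked by [5,9]×[5,15], reject
16. q=(12,43) nearest=2 d=36 new=(5,10) → blocked by [5,9]×[5,15], reject
17. q=(5,5) nearest=1 d=1 new=(5,5) → blocked by [5,9]×[5,15], reject
18. q=(11,18) nearest=2 d=11 new=(5,10) → blocked by [5,9]×[5,15], reject
19. q=(11,35) nearest=2 d=28 new=(5,10) → blocked by [5,9]×[5,15], reject
20. q=(13,7) nearest=1 d=8 new=(8,7) → blocked by [5,9]×[5,15], reject
21. q=(0,22) nearest=2 d=15 new=(0,10) → add node 3 parent=2 cost=9
22. q=(4,0) nearest=0 d=2 new=(4,0) → add node 4 parent=0 cost=2
23. q=(3,14) nearest=3 d=4 new=(3,13) → add node 5 parent=3 cost=12
24. q=(16,8) nearest=1 d=11 new=(8,7) → blocked by [5,9]×[5,15], reject
25. q=(8,2) nearest=1 d=3 new=(8,2) → add node 6 parent=1 cost=6
26. q=(17,32) nearest=5 d=19 new=(6,16) → blocked by [5,9]×[5,15], reject
27. q=(8,14) nearest=5 d=5 new=(6,14) → blocked by [5,9]×[5,15], reject
28. q=(9,14) nearest=5 d=6 new=(6,14) → blocked by [5,9]×[5,15], reject
29. q=(14,16) nearest=5 d=11 new=(6,16) → blocked by [5,9]×[5,15], reject
30. q=(9,8) nearest=1 d=4 new=(8,7) → blocked by [5,9]×[5,15], reject

Parent of node 5: 3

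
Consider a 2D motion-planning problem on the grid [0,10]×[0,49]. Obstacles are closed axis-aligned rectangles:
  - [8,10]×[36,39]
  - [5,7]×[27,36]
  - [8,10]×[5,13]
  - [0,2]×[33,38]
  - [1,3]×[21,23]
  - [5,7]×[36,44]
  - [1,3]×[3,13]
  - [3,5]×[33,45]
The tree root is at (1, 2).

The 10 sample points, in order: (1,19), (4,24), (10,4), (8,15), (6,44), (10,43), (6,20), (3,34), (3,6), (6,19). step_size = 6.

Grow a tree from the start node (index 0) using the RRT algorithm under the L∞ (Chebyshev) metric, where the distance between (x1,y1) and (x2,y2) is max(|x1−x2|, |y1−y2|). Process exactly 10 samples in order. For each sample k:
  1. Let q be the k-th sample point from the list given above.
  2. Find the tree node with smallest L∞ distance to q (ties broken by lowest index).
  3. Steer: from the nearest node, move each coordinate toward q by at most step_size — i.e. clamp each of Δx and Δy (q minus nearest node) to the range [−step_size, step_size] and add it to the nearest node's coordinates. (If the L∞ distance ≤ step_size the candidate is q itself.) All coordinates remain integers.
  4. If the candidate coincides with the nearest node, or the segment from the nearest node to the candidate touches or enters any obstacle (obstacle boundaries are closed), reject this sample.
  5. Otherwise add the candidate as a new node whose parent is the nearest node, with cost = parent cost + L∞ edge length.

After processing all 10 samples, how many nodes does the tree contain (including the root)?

1. q=(1,19) nearest=0 d=17 new=(1,8) → blocked by [1,3]×[3,13], reject
2. q=(4,24) nearest=0 d=22 new=(4,8) → blocked by [1,3]×[3,13], reject
3. q=(10,4) nearest=0 d=9 new=(7,4) → add node 1 parent=0 cost=6
4. q=(8,15) nearest=1 d=11 new=(8,10) → blocked by [8,10]×[5,13], reject
5. q=(6,44) nearest=1 d=40 new=(6,10) → add node 2 parent=1 cost=12
6. q=(10,43) nearest=2 d=33 new=(10,16) → blocked by [8,10]×[5,13], reject
7. q=(6,20) nearest=2 d=10 new=(6,16) → add node 3 parent=2 cost=18
8. q=(3,34) nearest=3 d=18 new=(3,22) → blocked by [1,3]×[21,23], reject
9. q=(3,6) nearest=0 d=4 new=(3,6) → blocked by [1,3]×[3,13], reject
10. q=(6,19) nearest=3 d=3 new=(6,19) → add node 4 parent=3 cost=21

Node count: 5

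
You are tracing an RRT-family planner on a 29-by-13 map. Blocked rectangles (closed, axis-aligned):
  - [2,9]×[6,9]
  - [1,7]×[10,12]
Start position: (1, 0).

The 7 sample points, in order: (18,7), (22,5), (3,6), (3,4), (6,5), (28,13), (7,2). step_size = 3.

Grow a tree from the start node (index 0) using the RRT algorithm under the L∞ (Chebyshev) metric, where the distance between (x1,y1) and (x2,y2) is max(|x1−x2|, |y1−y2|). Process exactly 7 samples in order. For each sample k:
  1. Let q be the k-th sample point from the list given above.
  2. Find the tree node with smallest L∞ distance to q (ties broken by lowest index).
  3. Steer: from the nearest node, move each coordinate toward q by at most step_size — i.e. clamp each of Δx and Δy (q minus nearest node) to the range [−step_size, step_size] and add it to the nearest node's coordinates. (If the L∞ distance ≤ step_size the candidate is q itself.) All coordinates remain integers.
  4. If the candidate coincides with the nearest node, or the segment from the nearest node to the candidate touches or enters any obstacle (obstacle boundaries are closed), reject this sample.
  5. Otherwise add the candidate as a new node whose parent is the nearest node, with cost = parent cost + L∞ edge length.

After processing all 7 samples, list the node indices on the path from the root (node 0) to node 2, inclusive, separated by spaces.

1. q=(18,7) nearest=0 d=17 new=(4,3) → add node 1 parent=0 cost=3
2. q=(22,5) nearest=1 d=18 new=(7,5) → add node 2 parent=1 cost=6
3. q=(3,6) nearest=1 d=3 new=(3,6) → blocked by [2,9]×[6,9], reject
4. q=(3,4) nearest=1 d=1 new=(3,4) → add node 3 parent=1 cost=4
5. q=(6,5) nearest=2 d=1 new=(6,5) → add node 4 parent=2 cost=7
6. q=(28,13) nearest=2 d=21 new=(10,8) → blocked by [2,9]×[6,9], reject
7. q=(7,2) nearest=1 d=3 new=(7,2) → add node 5 parent=1 cost=6

Path: 0 1 2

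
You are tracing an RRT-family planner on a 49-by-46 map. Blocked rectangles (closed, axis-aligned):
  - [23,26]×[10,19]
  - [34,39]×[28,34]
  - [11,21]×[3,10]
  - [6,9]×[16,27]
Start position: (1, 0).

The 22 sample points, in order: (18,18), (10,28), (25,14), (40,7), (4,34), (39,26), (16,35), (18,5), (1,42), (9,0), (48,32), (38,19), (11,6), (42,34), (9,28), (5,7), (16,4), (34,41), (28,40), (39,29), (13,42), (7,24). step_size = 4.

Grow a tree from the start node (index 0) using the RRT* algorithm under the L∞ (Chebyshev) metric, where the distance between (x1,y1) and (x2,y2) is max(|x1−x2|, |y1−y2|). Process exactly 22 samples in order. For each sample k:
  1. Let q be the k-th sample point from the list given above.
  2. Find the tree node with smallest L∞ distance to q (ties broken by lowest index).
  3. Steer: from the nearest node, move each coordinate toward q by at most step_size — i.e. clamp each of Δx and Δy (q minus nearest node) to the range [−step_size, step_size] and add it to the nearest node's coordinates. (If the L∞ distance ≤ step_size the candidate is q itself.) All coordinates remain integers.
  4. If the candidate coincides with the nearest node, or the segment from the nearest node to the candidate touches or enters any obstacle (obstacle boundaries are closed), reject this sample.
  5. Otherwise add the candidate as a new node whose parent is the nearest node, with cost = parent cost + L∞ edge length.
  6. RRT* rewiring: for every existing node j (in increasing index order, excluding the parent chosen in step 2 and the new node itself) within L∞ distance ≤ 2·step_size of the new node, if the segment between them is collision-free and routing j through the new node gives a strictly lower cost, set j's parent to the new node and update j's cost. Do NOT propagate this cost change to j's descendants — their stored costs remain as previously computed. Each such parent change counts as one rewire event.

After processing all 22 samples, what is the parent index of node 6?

1. q=(18,18) nearest=0 d=18 new=(5,4) → add node 1 parent=0 cost=4
2. q=(10,28) nearest=1 d=24 new=(9,8) → add node 2 parent=1 cost=8
3. q=(25,14) nearest=2 d=16 new=(13,12) → blocked by [11,21]×[3,10], reject
4. q=(40,7) nearest=2 d=31 new=(13,7) → blocked by [11,21]×[3,10], reject
5. q=(4,34) nearest=2 d=26 new=(5,12) → add node 3 parent=2 cost=12
6. q=(39,26) nearest=2 d=30 new=(13,12) → blocked by [11,21]×[3,10], reject
7. q=(16,35) nearest=3 d=23 new=(9,16) → blocked by [6,9]×[16,27], reject
8. q=(18,5) nearest=2 d=9 new=(13,5) → blocked by [11,21]×[3,10], reject
9. q=(1,42) nearest=3 d=30 new=(1,16) → add node 4 parent=3 cost=16
10. q=(9,0) nearest=1 d=4 new=(9,0) → add node 5 parent=1 cost=8
11. q=(48,32) nearest=2 d=39 new=(13,12) → blocked by [11,21]×[3,10], reject
12. q=(38,19) nearest=2 d=29 new=(13,12) → blocked by [11,21]×[3,10], reject
13. q=(11,6) nearest=2 d=2 new=(11,6) → blocked by [11,21]×[3,10], reject
14. q=(42,34) nearest=2 d=33 new=(13,12) → blocked by [11,21]×[3,10], reject
15. q=(9,28) nearest=4 d=12 new=(5,20) → add node 6 parent=4 cost=20
16. q=(5,7) nearest=1 d=3 new=(5,7) → add node 7 parent=1 cost=7
17. q=(16,4) nearest=2 d=7 new=(13,4) → blocked by [11,21]×[3,10], reject
18. q=(34,41) nearest=3 d=29 new=(9,16) → blocked by [6,9]×[16,27], reject
19. q=(28,40) nearest=6 d=23 new=(9,24) → blocked by [6,9]×[16,27], reject
20. q=(39,29) nearest=2 d=30 new=(13,12) → blocked by [11,21]×[3,10], reject
21. q=(13,42) nearest=6 d=22 new=(9,24) → blocked by [6,9]×[16,27], reject
22. q=(7,24) nearest=6 d=4 new=(7,24) → blocked by [6,9]×[16,27], reject

Parent of node 6: 4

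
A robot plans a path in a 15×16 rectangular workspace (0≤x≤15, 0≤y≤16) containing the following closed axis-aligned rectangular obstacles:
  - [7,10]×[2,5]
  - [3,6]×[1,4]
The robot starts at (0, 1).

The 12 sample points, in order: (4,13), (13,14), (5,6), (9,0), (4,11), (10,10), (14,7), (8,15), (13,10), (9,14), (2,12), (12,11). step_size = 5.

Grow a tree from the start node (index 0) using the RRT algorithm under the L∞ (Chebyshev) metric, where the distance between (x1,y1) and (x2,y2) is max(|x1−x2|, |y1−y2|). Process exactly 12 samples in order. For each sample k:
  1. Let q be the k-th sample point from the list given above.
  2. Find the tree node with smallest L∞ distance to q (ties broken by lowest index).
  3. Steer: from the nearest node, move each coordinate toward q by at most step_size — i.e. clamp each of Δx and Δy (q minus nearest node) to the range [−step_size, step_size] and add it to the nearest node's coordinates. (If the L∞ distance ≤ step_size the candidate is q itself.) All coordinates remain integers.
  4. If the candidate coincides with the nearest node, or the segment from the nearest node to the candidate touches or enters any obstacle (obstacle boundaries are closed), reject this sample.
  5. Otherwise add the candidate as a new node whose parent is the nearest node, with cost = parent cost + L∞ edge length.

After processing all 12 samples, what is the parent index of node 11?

Parent of node 11: 8

1. q=(4,13) nearest=0 d=12 new=(4,6) → add node 1 parent=0 cost=5
2. q=(13,14) nearest=1 d=9 new=(9,11) → add node 2 parent=1 cost=10
3. q=(5,6) nearest=1 d=1 new=(5,6) → add node 3 parent=1 cost=6
4. q=(9,0) nearest=1 d=6 new=(9,1) → blocked by [7,10]×[2,5], reject
5. q=(4,11) nearest=1 d=5 new=(4,11) → add node 4 parent=1 cost=10
6. q=(10,10) nearest=2 d=1 new=(10,10) → add node 5 parent=2 cost=11
7. q=(14,7) nearest=5 d=4 new=(14,7) → add node 6 parent=5 cost=15
8. q=(8,15) nearest=2 d=4 new=(8,15) → add node 7 parent=2 cost=14
9. q=(13,10) nearest=5 d=3 new=(13,10) → add node 8 parent=5 cost=14
10. q=(9,14) nearest=7 d=1 new=(9,14) → add node 9 parent=7 cost=15
11. q=(2,12) nearest=4 d=2 new=(2,12) → add node 10 parent=4 cost=12
12. q=(12,11) nearest=8 d=1 new=(12,11) → add node 11 parent=8 cost=15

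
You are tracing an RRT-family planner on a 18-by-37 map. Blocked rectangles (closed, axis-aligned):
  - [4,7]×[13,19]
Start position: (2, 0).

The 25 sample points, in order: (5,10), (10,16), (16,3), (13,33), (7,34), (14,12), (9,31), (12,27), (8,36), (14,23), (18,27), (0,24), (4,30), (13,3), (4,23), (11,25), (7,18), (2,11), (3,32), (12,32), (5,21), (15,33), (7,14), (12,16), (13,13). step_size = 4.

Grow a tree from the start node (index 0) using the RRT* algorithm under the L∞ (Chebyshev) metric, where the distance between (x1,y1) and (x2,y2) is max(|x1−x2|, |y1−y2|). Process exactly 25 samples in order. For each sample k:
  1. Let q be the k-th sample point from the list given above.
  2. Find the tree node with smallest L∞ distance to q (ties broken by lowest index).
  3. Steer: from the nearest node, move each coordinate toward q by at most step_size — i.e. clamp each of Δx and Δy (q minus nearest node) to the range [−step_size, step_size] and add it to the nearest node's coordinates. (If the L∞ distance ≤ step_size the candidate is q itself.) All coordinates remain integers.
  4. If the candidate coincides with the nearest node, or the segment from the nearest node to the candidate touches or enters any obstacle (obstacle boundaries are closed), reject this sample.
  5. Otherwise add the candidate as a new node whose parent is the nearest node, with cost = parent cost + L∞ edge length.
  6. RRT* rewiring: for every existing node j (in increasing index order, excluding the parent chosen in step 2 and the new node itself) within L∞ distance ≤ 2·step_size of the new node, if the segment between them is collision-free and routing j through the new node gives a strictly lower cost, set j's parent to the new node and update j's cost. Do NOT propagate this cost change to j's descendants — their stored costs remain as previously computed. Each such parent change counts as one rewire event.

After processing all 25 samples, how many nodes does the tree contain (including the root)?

Node count: 24

1. q=(5,10) nearest=0 d=10 new=(5,4) → add node 1 parent=0 cost=4
2. q=(10,16) nearest=1 d=12 new=(9,8) → add node 2 parent=1 cost=8
3. q=(16,3) nearest=2 d=7 new=(13,4) → add node 3 parent=2 cost=12
4. q=(13,33) nearest=2 d=25 new=(13,12) → add node 4 parent=2 cost=12
5. q=(7,34) nearest=4 d=22 new=(9,16) → add node 5 parent=4 cost=16
6. q=(14,12) nearest=4 d=1 new=(14,12) → add node 6 parent=4 cost=13
7. q=(9,31) nearest=5 d=15 new=(9,20) → add node 7 parent=5 cost=20
8. q=(12,27) nearest=7 d=7 new=(12,24) → add node 8 parent=7 cost=24
9. q=(8,36) nearest=8 d=12 new=(8,28) → add node 9 parent=8 cost=28
10. q=(14,23) nearest=8 d=2 new=(14,23) → add node 10 parent=8 cost=26
11. q=(18,27) nearest=10 d=4 new=(18,27) → add node 11 parent=10 cost=30
12. q=(0,24) nearest=9 d=8 new=(4,24) → add node 12 parent=9 cost=32
13. q=(4,30) nearest=9 d=4 new=(4,30) → add node 13 parent=9 cost=32
14. q=(13,3) nearest=3 d=1 new=(13,3) → add node 14 parent=3 cost=13
15. q=(4,23) nearest=12 d=1 new=(4,23) → add node 15 parent=12 cost=33
16. q=(11,25) nearest=8 d=1 new=(11,25) → add node 16 parent=8 cost=25; rewire 15→16 (32<33)
17. q=(7,18) nearest=5 d=2 new=(7,18) → blocked by [4,7]×[13,19], reject
18. q=(2,11) nearest=1 d=7 new=(2,8) → add node 17 parent=1 cost=8
19. q=(3,32) nearest=13 d=2 new=(3,32) → add node 18 parent=13 cost=34
20. q=(12,32) nearest=9 d=4 new=(12,32) → add node 19 parent=9 cost=32
21. q=(5,21) nearest=15 d=2 new=(5,21) → add node 20 parent=15 cost=34
22. q=(15,33) nearest=19 d=3 new=(15,33) → add node 21 parent=19 cost=35
23. q=(7,14) nearest=5 d=2 new=(7,14) → blocked by [4,7]×[13,19], reject
24. q=(12,16) nearest=5 d=3 new=(12,16) → add node 22 parent=5 cost=19; rewire 12→22 (27<32); rewire 15→22 (27<32); rewire 20→22 (26<34)
25. q=(13,13) nearest=4 d=1 new=(13,13) → add node 23 parent=4 cost=13; rewire 22→23 (16<19)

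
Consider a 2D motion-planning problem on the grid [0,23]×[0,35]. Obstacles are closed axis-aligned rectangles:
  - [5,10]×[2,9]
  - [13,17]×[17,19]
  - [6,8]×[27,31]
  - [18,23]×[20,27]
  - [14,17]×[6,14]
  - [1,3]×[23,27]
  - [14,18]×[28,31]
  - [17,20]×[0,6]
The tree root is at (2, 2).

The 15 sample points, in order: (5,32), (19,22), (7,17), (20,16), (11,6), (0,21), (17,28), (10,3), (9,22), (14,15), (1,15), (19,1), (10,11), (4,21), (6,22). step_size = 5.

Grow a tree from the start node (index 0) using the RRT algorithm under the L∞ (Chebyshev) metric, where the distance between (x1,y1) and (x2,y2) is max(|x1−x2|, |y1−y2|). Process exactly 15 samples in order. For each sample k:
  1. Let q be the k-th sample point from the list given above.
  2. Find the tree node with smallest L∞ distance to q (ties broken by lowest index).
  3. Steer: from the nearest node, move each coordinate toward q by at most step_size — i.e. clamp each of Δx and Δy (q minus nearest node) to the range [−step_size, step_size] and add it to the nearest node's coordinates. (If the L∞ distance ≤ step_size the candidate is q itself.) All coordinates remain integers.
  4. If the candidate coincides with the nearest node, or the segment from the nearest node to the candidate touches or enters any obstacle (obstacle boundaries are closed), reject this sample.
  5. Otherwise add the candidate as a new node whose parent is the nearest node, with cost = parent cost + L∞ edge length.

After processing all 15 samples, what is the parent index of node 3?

1. q=(5,32) nearest=0 d=30 new=(5,7) → blocked by [5,10]×[2,9], reject
2. q=(19,22) nearest=0 d=20 new=(7,7) → blocked by [5,10]×[2,9], reject
3. q=(7,17) nearest=0 d=15 new=(7,7) → blocked by [5,10]×[2,9], reject
4. q=(20,16) nearest=0 d=18 new=(7,7) → blocked by [5,10]×[2,9], reject
5. q=(11,6) nearest=0 d=9 new=(7,6) → blocked by [5,10]×[2,9], reject
6. q=(0,21) nearest=0 d=19 new=(0,7) → add node 1 parent=0 cost=5
7. q=(17,28) nearest=1 d=21 new=(5,12) → add node 2 parent=1 cost=10
8. q=(10,3) nearest=0 d=8 new=(7,3) → blocked by [5,10]×[2,9], reject
9. q=(9,22) nearest=2 d=10 new=(9,17) → add node 3 parent=2 cost=15
10. q=(14,15) nearest=3 d=5 new=(14,15) → add node 4 parent=3 cost=20
11. q=(1,15) nearest=2 d=4 new=(1,15) → add node 5 parent=2 cost=14
12. q=(19,1) nearest=2 d=14 new=(10,7) → blocked by [5,10]×[2,9], reject
13. q=(10,11) nearest=4 d=4 new=(10,11) → add node 6 parent=4 cost=24
14. q=(4,21) nearest=3 d=5 new=(4,21) → add node 7 parent=3 cost=20
15. q=(6,22) nearest=7 d=2 new=(6,22) → add node 8 parent=7 cost=22

Parent of node 3: 2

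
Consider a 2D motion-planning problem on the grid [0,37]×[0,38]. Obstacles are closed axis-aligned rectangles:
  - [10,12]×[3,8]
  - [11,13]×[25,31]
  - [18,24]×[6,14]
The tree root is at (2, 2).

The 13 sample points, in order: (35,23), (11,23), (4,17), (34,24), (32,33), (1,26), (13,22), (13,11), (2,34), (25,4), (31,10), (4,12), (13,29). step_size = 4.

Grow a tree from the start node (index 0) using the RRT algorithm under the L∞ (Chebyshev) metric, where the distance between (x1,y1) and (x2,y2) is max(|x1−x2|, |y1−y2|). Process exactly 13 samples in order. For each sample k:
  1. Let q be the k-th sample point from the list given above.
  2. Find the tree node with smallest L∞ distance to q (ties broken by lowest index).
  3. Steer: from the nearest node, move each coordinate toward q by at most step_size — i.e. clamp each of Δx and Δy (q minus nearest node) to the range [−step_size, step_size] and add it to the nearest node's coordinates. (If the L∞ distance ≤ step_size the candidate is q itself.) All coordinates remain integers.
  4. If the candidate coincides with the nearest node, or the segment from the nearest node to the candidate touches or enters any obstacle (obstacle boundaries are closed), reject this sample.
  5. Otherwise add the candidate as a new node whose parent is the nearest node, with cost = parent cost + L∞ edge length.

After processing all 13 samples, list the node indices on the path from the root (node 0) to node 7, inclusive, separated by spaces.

1. q=(35,23) nearest=0 d=33 new=(6,6) → add node 1 parent=0 cost=4
2. q=(11,23) nearest=1 d=17 new=(10,10) → add node 2 parent=1 cost=8
3. q=(4,17) nearest=2 d=7 new=(6,14) → add node 3 parent=2 cost=12
4. q=(34,24) nearest=2 d=24 new=(14,14) → add node 4 parent=2 cost=12
5. q=(32,33) nearest=4 d=19 new=(18,18) → add node 5 parent=4 cost=16
6. q=(1,26) nearest=3 d=12 new=(2,18) → add node 6 parent=3 cost=16
7. q=(13,22) nearest=5 d=5 new=(14,22) → add node 7 parent=5 cost=20
8. q=(13,11) nearest=2 d=3 new=(13,11) → add node 8 parent=2 cost=11
9. q=(2,34) nearest=7 d=12 new=(10,26) → blocked by [11,13]×[25,31], reject
10. q=(25,4) nearest=4 d=11 new=(18,10) → blocked by [18,24]×[6,14], reject
11. q=(31,10) nearest=5 d=13 new=(22,14) → blocked by [18,24]×[6,14], reject
12. q=(4,12) nearest=3 d=2 new=(4,12) → add node 9 parent=3 cost=14
13. q=(13,29) nearest=7 d=7 new=(13,26) → blocked by [11,13]×[25,31], reject

Path: 0 1 2 4 5 7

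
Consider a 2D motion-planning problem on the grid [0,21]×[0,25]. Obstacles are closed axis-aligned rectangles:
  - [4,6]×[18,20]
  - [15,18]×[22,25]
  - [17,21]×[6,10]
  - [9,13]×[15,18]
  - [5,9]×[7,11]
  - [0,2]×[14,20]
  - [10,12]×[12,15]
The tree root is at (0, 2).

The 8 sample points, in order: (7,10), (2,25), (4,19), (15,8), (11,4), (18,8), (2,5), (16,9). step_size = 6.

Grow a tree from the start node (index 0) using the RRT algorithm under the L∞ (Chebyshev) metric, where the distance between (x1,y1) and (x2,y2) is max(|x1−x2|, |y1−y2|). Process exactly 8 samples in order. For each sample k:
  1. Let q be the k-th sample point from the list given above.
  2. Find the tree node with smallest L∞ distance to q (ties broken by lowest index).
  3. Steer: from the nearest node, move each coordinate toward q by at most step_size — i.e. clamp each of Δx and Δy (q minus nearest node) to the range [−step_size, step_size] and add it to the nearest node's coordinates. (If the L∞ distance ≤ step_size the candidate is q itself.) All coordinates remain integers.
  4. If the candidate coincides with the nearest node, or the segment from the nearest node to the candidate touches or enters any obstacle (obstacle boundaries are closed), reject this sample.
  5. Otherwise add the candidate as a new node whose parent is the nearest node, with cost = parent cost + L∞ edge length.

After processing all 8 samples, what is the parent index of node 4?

Parent of node 4: 3

1. q=(7,10) nearest=0 d=8 new=(6,8) → blocked by [5,9]×[7,11], reject
2. q=(2,25) nearest=0 d=23 new=(2,8) → add node 1 parent=0 cost=6
3. q=(4,19) nearest=1 d=11 new=(4,14) → add node 2 parent=1 cost=12
4. q=(15,8) nearest=2 d=11 new=(10,8) → blocked by [5,9]×[7,11], reject
5. q=(11,4) nearest=1 d=9 new=(8,4) → add node 3 parent=1 cost=12
6. q=(18,8) nearest=3 d=10 new=(14,8) → add node 4 parent=3 cost=18
7. q=(2,5) nearest=0 d=3 new=(2,5) → add node 5 parent=0 cost=3
8. q=(16,9) nearest=4 d=2 new=(16,9) → add node 6 parent=4 cost=20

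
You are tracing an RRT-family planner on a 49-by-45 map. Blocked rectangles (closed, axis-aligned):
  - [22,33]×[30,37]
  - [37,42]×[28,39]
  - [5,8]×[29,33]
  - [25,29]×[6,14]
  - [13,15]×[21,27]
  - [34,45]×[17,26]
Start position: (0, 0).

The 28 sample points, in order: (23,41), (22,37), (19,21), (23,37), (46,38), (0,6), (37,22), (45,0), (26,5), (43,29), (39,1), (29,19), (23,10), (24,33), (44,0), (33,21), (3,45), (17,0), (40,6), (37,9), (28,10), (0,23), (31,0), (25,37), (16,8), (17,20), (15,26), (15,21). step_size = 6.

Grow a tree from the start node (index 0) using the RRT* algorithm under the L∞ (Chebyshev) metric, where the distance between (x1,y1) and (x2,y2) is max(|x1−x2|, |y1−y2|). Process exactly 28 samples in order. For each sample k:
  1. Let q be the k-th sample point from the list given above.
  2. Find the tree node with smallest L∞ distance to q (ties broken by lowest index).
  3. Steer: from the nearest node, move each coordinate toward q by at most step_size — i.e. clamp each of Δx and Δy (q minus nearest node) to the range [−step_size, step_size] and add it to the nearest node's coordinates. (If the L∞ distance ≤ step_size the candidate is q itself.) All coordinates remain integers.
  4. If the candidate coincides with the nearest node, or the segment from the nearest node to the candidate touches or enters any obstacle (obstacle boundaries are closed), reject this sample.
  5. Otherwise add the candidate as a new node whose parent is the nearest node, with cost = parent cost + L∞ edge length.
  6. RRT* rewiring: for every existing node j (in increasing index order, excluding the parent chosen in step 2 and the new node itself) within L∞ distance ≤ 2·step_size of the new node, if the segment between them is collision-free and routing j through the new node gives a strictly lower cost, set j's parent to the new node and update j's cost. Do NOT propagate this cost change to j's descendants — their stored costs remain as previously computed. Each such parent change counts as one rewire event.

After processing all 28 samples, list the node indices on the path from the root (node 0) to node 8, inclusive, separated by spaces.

Path: 0 1 2 3 4 6 8

1. q=(23,41) nearest=0 d=41 new=(6,6) → add node 1 parent=0 cost=6
2. q=(22,37) nearest=1 d=31 new=(12,12) → add node 2 parent=1 cost=12
3. q=(19,21) nearest=2 d=9 new=(18,18) → add node 3 parent=2 cost=18
4. q=(23,37) nearest=3 d=19 new=(23,24) → add node 4 parent=3 cost=24
5. q=(46,38) nearest=4 d=23 new=(29,30) → blocked by [22,33]×[30,37], reject
6. q=(0,6) nearest=0 d=6 new=(0,6) → add node 5 parent=0 cost=6
7. q=(37,22) nearest=4 d=14 new=(29,22) → add node 6 parent=4 cost=30
8. q=(45,0) nearest=6 d=22 new=(35,16) → blocked by [34,45]×[17,26], reject
9. q=(26,5) nearest=3 d=13 new=(24,12) → add node 7 parent=3 cost=24
10. q=(43,29) nearest=6 d=14 new=(35,28) → add node 8 parent=6 cost=36
11. q=(39,1) nearest=7 d=15 new=(30,6) → blocked by [25,29]×[6,14], reject
12. q=(29,19) nearest=6 d=3 new=(29,19) → add node 9 parent=6 cost=33
13. q=(23,10) nearest=7 d=2 new=(23,10) → add node 10 parent=7 cost=26
14. q=(24,33) nearest=4 d=9 new=(24,30) → blocked by [22,33]×[30,37], reject
15. q=(44,0) nearest=9 d=19 new=(35,13) → add node 11 parent=9 cost=39
16. q=(33,21) nearest=6 d=4 new=(33,21) → add node 12 parent=6 cost=34
17. q=(3,45) nearest=4 d=21 new=(17,30) → add node 13 parent=4 cost=30
18. q=(17,0) nearest=10 d=10 new=(17,4) → add node 14 parent=10 cost=32
19. q=(40,6) nearest=11 d=7 new=(40,7) → add node 15 parent=11 cost=45
20. q=(37,9) nearest=15 d=3 new=(37,9) → add node 16 parent=15 cost=48
21. q=(28,10) nearest=7 d=4 new=(28,10) → blocked by [25,29]×[6,14], reject
22. q=(0,23) nearest=2 d=12 new=(6,18) → add node 17 parent=2 cost=18
23. q=(31,0) nearest=15 d=9 new=(34,1) → add node 18 parent=15 cost=51
24. q=(25,37) nearest=13 d=8 new=(23,36) → blocked by [22,33]×[30,37], reject
25. q=(16,8) nearest=2 d=4 new=(16,8) → add node 19 parent=2 cost=16; rewire 10→19 (23<26); rewire 14→19 (20<32)
26. q=(17,20) nearest=3 d=2 new=(17,20) → add node 20 parent=3 cost=20; rewire 9→20 (32<33)
27. q=(15,26) nearest=13 d=4 new=(15,26) → blocked by [13,15]×[21,27], reject
28. q=(15,21) nearest=20 d=2 new=(15,21) → blocked by [13,15]×[21,27], reject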